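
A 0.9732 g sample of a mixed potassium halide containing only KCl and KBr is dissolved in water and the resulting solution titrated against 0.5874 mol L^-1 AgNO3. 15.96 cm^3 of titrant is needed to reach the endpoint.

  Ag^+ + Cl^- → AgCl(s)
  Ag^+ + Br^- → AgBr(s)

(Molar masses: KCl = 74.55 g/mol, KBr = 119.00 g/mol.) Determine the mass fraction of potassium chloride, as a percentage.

24.54 %

n(AgNO3) = 0.01596 × 0.5874 = 9.375 × 10^-3 mol
Let x = n(KCl), y = n(KBr).
Titrant: 1x + 1y = 9.375 × 10^-3;  mass: 74.55x + 119.00y = 0.9732
Solving, x = 3.204 × 10^-3 mol, y = 6.171 × 10^-3 mol
mass of KCl = 3.204 × 10^-3 × 74.55 = 0.2389 g
% KCl = 0.2389 / 0.9732 × 100 = 24.54 %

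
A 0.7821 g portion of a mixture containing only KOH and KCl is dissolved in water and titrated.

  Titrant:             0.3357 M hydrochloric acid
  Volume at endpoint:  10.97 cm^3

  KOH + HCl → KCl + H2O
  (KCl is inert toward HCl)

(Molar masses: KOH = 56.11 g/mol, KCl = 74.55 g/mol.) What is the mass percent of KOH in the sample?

n(HCl) = 0.01097 × 0.3357 = 3.683 × 10^-3 mol
Let x = n(KOH), y = n(KCl).
Titrant: 1x = 3.683 × 10^-3;  mass: 56.11x + 74.55y = 0.7821
Solving, x = 3.683 × 10^-3 mol, y = 7.719 × 10^-3 mol
mass of KOH = 3.683 × 10^-3 × 56.11 = 0.2066 g
% KOH = 0.2066 / 0.7821 × 100 = 26.42 %

26.42 %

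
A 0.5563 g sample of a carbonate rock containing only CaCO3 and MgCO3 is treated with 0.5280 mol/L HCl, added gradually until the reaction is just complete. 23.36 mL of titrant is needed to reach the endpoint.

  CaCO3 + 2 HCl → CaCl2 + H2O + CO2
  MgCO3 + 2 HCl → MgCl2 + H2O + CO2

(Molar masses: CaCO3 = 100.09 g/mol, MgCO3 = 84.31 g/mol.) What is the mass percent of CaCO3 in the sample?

n(HCl) = 0.02336 × 0.5280 = 0.01233 mol
Let x = n(CaCO3), y = n(MgCO3).
Titrant: 2x + 2y = 0.01233;  mass: 100.09x + 84.31y = 0.5563
Solving, x = 2.304 × 10^-3 mol, y = 3.863 × 10^-3 mol
mass of CaCO3 = 2.304 × 10^-3 × 100.09 = 0.2306 g
% CaCO3 = 0.2306 / 0.5563 × 100 = 41.45 %

41.45 %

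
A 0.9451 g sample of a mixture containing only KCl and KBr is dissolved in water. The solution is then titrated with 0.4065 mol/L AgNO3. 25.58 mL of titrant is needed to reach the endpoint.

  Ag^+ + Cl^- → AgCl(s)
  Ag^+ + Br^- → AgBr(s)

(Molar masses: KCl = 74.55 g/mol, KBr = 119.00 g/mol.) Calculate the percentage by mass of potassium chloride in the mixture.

51.87 %

n(AgNO3) = 0.02558 × 0.4065 = 0.01040 mol
Let x = n(KCl), y = n(KBr).
Titrant: 1x + 1y = 0.01040;  mass: 74.55x + 119.00y = 0.9451
Solving, x = 6.576 × 10^-3 mol, y = 3.822 × 10^-3 mol
mass of KCl = 6.576 × 10^-3 × 74.55 = 0.4902 g
% KCl = 0.4902 / 0.9451 × 100 = 51.87 %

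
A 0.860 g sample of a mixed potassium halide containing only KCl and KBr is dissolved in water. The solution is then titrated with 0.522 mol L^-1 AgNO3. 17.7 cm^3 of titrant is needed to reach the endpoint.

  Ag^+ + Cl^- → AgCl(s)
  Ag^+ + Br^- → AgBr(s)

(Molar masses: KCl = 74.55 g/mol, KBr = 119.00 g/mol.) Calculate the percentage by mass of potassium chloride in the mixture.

46.7 %

n(AgNO3) = 0.0177 × 0.522 = 9.24 × 10^-3 mol
Let x = n(KCl), y = n(KBr).
Titrant: 1x + 1y = 9.24 × 10^-3;  mass: 74.55x + 119.00y = 0.860
Solving, x = 5.39 × 10^-3 mol, y = 3.85 × 10^-3 mol
mass of KCl = 5.39 × 10^-3 × 74.55 = 0.402 g
% KCl = 0.402 / 0.860 × 100 = 46.7 %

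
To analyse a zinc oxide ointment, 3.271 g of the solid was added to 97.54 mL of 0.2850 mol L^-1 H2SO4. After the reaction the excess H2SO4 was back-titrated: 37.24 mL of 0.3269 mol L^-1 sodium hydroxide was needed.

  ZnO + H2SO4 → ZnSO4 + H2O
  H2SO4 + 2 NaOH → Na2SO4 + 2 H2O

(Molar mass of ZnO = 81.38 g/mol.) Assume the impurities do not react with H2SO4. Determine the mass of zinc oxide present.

n(H2SO4) added = 0.09754 × 0.2850 = 0.02780 mol
n(NaOH) used in back-titration = 0.03724 × 0.3269 = 0.01217 mol
From the 1:2 ratio, n(H2SO4) left over = 1/2 × 0.01217 = 6.087 × 10^-3 mol
n(H2SO4) consumed by analyte = 0.02780 − 6.087 × 10^-3 = 0.02171 mol
n(ZnO) = 0.02171 mol (1:1 ratio)
mass of ZnO = 0.02171 × 81.38 = 1.767 g

1.767 g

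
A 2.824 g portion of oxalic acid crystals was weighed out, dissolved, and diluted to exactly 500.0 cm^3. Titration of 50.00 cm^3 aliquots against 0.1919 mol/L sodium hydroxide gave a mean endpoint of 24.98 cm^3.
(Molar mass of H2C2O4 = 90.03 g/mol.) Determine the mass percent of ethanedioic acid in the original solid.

H2C2O4 + 2 NaOH → Na2C2O4 + 2 H2O
n(NaOH) per titration = 0.02498 × 0.1919 = 4.794 × 10^-3 mol
From the 1:2 ratio, n(H2C2O4) in each aliquot = 1/2 × 4.794 × 10^-3 = 2.397 × 10^-3 mol
n(H2C2O4) in the whole flask = 2.397 × 10^-3 × 500.0/50.00 = 0.02397 mol
mass of H2C2O4 = 0.02397 × 90.03 = 2.158 g
% H2C2O4 = 2.158 / 2.824 × 100 = 76.41 %

76.41 %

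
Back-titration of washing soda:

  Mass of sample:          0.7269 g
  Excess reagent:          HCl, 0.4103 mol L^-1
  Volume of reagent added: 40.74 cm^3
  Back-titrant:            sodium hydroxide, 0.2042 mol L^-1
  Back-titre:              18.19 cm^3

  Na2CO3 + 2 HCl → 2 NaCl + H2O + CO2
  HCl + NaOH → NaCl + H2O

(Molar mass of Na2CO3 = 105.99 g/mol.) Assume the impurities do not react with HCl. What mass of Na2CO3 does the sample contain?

0.6890 g

n(HCl) added = 0.04074 × 0.4103 = 0.01672 mol
n(NaOH) used in back-titration = 0.01819 × 0.2042 = 3.714 × 10^-3 mol
n(HCl) left over = 3.714 × 10^-3 mol (1:1 ratio)
n(HCl) consumed by analyte = 0.01672 − 3.714 × 10^-3 = 0.01300 mol
From the 1:2 ratio, n(Na2CO3) = 1/2 × 0.01300 = 6.501 × 10^-3 mol
mass of Na2CO3 = 6.501 × 10^-3 × 105.99 = 0.6890 g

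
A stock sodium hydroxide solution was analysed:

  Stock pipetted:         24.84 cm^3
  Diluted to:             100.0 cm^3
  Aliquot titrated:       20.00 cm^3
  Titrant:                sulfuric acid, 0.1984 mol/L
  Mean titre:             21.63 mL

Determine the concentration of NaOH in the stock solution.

2 NaOH + H2SO4 → Na2SO4 + 2 H2O
n(H2SO4) = 0.02163 × 0.1984 = 4.291 × 10^-3 mol
From the 2:1 ratio, n(NaOH) in the aliquot = 2/1 × 4.291 × 10^-3 = 8.583 × 10^-3 mol
[NaOH]_dilute = 8.583 × 10^-3 / 0.02000 = 0.4291 mol/L
Dilution factor = 100.0 / 24.84 = 4.026
[NaOH]_stock = 0.4291 × 4.026 = 1.728 mol/L

1.728 mol/L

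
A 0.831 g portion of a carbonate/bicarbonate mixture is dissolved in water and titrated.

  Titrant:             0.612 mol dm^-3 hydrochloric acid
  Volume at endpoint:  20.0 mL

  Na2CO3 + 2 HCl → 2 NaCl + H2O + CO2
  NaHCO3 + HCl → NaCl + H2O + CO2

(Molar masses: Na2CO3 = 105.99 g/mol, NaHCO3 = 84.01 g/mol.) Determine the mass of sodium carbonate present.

n(HCl) = 0.0200 × 0.612 = 0.0122 mol
Let x = n(Na2CO3), y = n(NaHCO3).
Titrant: 2x + 1y = 0.0122;  mass: 105.99x + 84.01y = 0.831
Solving, x = 3.18 × 10^-3 mol, y = 5.88 × 10^-3 mol
mass of Na2CO3 = 3.18 × 10^-3 × 105.99 = 0.337 g

0.337 g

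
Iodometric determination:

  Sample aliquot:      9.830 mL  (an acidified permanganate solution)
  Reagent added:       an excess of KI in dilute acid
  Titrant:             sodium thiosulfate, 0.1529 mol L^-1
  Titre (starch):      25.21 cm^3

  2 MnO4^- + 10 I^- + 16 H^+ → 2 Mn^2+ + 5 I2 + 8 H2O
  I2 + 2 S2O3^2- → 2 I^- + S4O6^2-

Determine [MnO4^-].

n(S2O3^2-) = 0.02521 × 0.1529 = 3.855 × 10^-3 mol
n(I2) = n(S2O3^2-)/2 = 1.927 × 10^-3 mol
From the 2:5 ratio, n(MnO4^-) in the aliquot = 2/5 × 1.927 × 10^-3 = 7.709 × 10^-4 mol
[MnO4^-] = 7.709 × 10^-4 / 0.009830 = 0.07843 mol/L

0.07843 mol/L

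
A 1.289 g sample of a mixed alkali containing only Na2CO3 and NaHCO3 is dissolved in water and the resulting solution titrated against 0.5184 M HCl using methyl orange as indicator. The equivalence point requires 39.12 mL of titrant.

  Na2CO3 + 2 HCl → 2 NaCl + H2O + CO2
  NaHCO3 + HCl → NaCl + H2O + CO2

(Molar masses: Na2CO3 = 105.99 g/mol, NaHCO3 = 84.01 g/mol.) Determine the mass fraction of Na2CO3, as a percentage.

54.97 %

n(HCl) = 0.03912 × 0.5184 = 0.02028 mol
Let x = n(Na2CO3), y = n(NaHCO3).
Titrant: 2x + 1y = 0.02028;  mass: 105.99x + 84.01y = 1.289
Solving, x = 6.686 × 10^-3 mol, y = 6.909 × 10^-3 mol
mass of Na2CO3 = 6.686 × 10^-3 × 105.99 = 0.7086 g
% Na2CO3 = 0.7086 / 1.289 × 100 = 54.97 %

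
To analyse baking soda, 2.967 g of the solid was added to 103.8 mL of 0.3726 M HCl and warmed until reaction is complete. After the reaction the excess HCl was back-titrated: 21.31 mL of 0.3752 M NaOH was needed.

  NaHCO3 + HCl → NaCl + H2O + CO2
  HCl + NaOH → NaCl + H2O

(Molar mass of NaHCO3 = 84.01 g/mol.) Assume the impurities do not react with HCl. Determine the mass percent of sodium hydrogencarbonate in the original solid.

n(HCl) added = 0.1038 × 0.3726 = 0.03868 mol
n(NaOH) used in back-titration = 0.02131 × 0.3752 = 7.996 × 10^-3 mol
n(HCl) left over = 7.996 × 10^-3 mol (1:1 ratio)
n(HCl) consumed by analyte = 0.03868 − 7.996 × 10^-3 = 0.03068 mol
n(NaHCO3) = 0.03068 mol (1:1 ratio)
mass of NaHCO3 = 0.03068 × 84.01 = 2.577 g
% NaHCO3 = 2.577 / 2.967 × 100 = 86.87 %

86.87 %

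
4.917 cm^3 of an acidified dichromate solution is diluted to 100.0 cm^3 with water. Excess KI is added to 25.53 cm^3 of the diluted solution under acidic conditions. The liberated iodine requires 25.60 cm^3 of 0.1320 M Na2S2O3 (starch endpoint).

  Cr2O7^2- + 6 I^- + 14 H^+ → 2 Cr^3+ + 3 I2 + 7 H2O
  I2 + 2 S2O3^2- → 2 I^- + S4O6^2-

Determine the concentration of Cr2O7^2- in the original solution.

n(S2O3^2-) = 0.02560 × 0.1320 = 3.379 × 10^-3 mol
n(I2) = n(S2O3^2-)/2 = 1.690 × 10^-3 mol
From the 1:3 ratio, n(Cr2O7^2-) in the aliquot = 1/3 × 1.690 × 10^-3 = 5.632 × 10^-4 mol
[Cr2O7^2-]_dilute = 5.632 × 10^-4 / 0.02553 = 0.02206 mol/L
[Cr2O7^2-]_original = 0.02206 × 100.0/4.917 = 0.4487 mol/L

0.4487 M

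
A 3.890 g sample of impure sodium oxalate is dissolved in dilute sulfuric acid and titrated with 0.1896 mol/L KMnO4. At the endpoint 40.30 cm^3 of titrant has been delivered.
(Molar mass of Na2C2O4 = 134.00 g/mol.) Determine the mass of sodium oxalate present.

2.560 g

2 MnO4^- + 5 C2O4^2- + 16 H^+ → 2 Mn^2+ + 10 CO2 + 8 H2O
n(KMnO4) = 0.04030 L × 0.1896 mol/L = 7.641 × 10^-3 mol
From the 5:2 ratio, n(Na2C2O4) = 5/2 × 7.641 × 10^-3 = 0.01910 mol
mass of Na2C2O4 = 0.01910 × 134.00 g/mol = 2.560 g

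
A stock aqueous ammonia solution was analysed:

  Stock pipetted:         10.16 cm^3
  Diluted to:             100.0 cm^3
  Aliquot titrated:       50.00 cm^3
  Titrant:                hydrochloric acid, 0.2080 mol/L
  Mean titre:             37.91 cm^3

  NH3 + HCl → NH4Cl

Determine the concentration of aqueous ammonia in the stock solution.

n(HCl) = 0.03791 × 0.2080 = 7.885 × 10^-3 mol
n(NH3) in the aliquot = 7.885 × 10^-3 mol (1:1 ratio)
[NH3]_dilute = 7.885 × 10^-3 / 0.05000 = 0.1577 mol/L
Dilution factor = 100.0 / 10.16 = 9.843
[NH3]_stock = 0.1577 × 9.843 = 1.552 mol/L

1.552 mol/L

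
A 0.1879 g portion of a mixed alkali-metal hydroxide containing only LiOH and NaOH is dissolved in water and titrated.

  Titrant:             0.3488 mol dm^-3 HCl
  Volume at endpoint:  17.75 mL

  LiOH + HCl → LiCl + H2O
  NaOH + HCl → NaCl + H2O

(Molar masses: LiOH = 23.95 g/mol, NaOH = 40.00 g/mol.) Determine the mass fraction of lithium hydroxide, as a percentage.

n(HCl) = 0.01775 × 0.3488 = 6.191 × 10^-3 mol
Let x = n(LiOH), y = n(NaOH).
Titrant: 1x + 1y = 6.191 × 10^-3;  mass: 23.95x + 40.00y = 0.1879
Solving, x = 3.723 × 10^-3 mol, y = 2.469 × 10^-3 mol
mass of LiOH = 3.723 × 10^-3 × 23.95 = 0.08916 g
% LiOH = 0.08916 / 0.1879 × 100 = 47.45 %

47.45 %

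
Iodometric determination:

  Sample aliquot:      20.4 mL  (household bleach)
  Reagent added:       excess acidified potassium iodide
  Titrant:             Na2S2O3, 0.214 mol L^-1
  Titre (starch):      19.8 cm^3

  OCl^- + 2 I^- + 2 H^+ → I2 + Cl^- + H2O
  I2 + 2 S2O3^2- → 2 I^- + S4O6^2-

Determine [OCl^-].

n(S2O3^2-) = 0.0198 × 0.214 = 4.24 × 10^-3 mol
n(I2) = n(S2O3^2-)/2 = 2.12 × 10^-3 mol
n(OCl^-) in the aliquot = 2.12 × 10^-3 mol (1:1 ratio)
[OCl^-] = 2.12 × 10^-3 / 0.0204 = 0.104 mol/L

0.104 mol/L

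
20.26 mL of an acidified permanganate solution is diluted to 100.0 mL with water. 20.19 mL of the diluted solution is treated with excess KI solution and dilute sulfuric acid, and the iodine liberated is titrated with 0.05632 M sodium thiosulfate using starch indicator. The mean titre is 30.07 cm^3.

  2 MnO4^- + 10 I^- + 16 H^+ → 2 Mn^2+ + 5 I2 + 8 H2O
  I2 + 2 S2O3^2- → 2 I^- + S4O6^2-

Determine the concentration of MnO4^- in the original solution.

n(S2O3^2-) = 0.03007 × 0.05632 = 1.694 × 10^-3 mol
n(I2) = n(S2O3^2-)/2 = 8.468 × 10^-4 mol
From the 2:5 ratio, n(MnO4^-) in the aliquot = 2/5 × 8.468 × 10^-4 = 3.387 × 10^-4 mol
[MnO4^-]_dilute = 3.387 × 10^-4 / 0.02019 = 0.01678 mol/L
[MnO4^-]_original = 0.01678 × 100.0/20.26 = 0.08280 mol/L

0.08280 M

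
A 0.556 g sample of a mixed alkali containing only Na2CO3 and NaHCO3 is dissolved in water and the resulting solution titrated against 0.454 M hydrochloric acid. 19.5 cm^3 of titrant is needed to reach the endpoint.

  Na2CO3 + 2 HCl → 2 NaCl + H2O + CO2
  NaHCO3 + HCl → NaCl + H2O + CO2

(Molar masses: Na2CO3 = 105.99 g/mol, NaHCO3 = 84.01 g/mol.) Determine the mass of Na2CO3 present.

n(HCl) = 0.0195 × 0.454 = 8.85 × 10^-3 mol
Let x = n(Na2CO3), y = n(NaHCO3).
Titrant: 2x + 1y = 8.85 × 10^-3;  mass: 105.99x + 84.01y = 0.556
Solving, x = 3.03 × 10^-3 mol, y = 2.80 × 10^-3 mol
mass of Na2CO3 = 3.03 × 10^-3 × 105.99 = 0.321 g

0.321 g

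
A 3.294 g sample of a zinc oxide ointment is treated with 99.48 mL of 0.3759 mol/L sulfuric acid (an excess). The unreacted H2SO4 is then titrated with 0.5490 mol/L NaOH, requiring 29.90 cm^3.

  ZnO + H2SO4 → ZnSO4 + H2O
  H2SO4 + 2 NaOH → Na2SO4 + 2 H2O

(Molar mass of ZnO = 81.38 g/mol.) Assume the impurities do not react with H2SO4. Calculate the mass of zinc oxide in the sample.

n(H2SO4) added = 0.09948 × 0.3759 = 0.03739 mol
n(NaOH) used in back-titration = 0.02990 × 0.5490 = 0.01642 mol
From the 1:2 ratio, n(H2SO4) left over = 1/2 × 0.01642 = 8.208 × 10^-3 mol
n(H2SO4) consumed by analyte = 0.03739 − 8.208 × 10^-3 = 0.02919 mol
n(ZnO) = 0.02919 mol (1:1 ratio)
mass of ZnO = 0.02919 × 81.38 = 2.375 g

2.375 g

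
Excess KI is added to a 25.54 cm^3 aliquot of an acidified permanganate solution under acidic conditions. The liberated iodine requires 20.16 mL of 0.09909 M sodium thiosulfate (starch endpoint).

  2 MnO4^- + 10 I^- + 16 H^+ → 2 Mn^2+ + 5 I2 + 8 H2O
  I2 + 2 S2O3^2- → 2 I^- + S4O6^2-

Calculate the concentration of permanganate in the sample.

0.01564 M

n(S2O3^2-) = 0.02016 × 0.09909 = 1.998 × 10^-3 mol
n(I2) = n(S2O3^2-)/2 = 9.988 × 10^-4 mol
From the 2:5 ratio, n(MnO4^-) in the aliquot = 2/5 × 9.988 × 10^-4 = 3.995 × 10^-4 mol
[MnO4^-] = 3.995 × 10^-4 / 0.02554 = 0.01564 mol/L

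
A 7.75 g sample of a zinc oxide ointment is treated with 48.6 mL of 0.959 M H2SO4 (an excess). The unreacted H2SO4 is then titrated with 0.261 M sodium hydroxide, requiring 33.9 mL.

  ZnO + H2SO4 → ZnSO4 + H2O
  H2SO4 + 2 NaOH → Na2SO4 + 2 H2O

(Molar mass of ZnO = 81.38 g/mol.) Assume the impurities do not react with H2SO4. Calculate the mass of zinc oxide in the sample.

3.43 g

n(H2SO4) added = 0.0486 × 0.959 = 0.0466 mol
n(NaOH) used in back-titration = 0.0339 × 0.261 = 8.85 × 10^-3 mol
From the 1:2 ratio, n(H2SO4) left over = 1/2 × 8.85 × 10^-3 = 4.42 × 10^-3 mol
n(H2SO4) consumed by analyte = 0.0466 − 4.42 × 10^-3 = 0.0422 mol
n(ZnO) = 0.0422 mol (1:1 ratio)
mass of ZnO = 0.0422 × 81.38 = 3.43 g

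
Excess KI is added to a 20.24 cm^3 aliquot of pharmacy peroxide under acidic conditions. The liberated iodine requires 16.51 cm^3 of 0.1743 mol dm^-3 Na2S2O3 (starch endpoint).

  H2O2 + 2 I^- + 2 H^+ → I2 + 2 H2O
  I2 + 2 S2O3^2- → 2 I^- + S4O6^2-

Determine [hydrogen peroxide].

n(S2O3^2-) = 0.01651 × 0.1743 = 2.878 × 10^-3 mol
n(I2) = n(S2O3^2-)/2 = 1.439 × 10^-3 mol
n(H2O2) in the aliquot = 1.439 × 10^-3 mol (1:1 ratio)
[H2O2] = 1.439 × 10^-3 / 0.02024 = 0.07109 mol/L

0.07109 mol/L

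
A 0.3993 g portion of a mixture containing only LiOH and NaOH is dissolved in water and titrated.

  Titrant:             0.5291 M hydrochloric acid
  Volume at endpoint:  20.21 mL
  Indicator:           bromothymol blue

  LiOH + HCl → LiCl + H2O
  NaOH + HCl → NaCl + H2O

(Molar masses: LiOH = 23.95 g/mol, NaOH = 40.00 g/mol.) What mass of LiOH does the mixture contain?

0.04242 g

n(HCl) = 0.02021 × 0.5291 = 0.01069 mol
Let x = n(LiOH), y = n(NaOH).
Titrant: 1x + 1y = 0.01069;  mass: 23.95x + 40.00y = 0.3993
Solving, x = 1.771 × 10^-3 mol, y = 8.922 × 10^-3 mol
mass of LiOH = 1.771 × 10^-3 × 23.95 = 0.04242 g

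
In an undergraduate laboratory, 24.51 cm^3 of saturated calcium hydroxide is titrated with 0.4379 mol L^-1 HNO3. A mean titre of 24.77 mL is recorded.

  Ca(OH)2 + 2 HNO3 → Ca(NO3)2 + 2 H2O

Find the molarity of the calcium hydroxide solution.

n(HNO3) = 0.02477 L × 0.4379 mol/L = 0.01085 mol
From the 1:2 mole ratio, n(Ca(OH)2) = 1/2 × 0.01085 = 5.423 × 10^-3 mol
[Ca(OH)2] = 5.423 × 10^-3 mol / 0.02451 L = 0.2213 mol/L

0.2213 mol/L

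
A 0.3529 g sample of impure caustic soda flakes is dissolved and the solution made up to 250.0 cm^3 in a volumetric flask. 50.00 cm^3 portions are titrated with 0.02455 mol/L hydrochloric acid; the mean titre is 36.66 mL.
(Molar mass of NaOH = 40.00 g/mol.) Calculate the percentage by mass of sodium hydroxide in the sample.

NaOH + HCl → NaCl + H2O
n(HCl) per titration = 0.03666 × 0.02455 = 9.000 × 10^-4 mol
n(NaOH) in each aliquot = 9.000 × 10^-4 mol (1:1 ratio)
n(NaOH) in the whole flask = 9.000 × 10^-4 × 250.0/50.00 = 4.500 × 10^-3 mol
mass of NaOH = 4.500 × 10^-3 × 40.00 = 0.1800 g
% NaOH = 0.1800 / 0.3529 × 100 = 51.01 %

51.01 %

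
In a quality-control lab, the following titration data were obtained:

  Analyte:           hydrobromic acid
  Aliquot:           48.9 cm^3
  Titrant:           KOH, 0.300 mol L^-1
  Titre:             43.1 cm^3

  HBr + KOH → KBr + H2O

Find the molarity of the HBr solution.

n(KOH) = 0.0431 L × 0.300 mol/L = 0.0129 mol
n(HBr) = 0.0129 mol (1:1 mole ratio)
[HBr] = 0.0129 mol / 0.0489 L = 0.264 mol/L

0.264 mol/L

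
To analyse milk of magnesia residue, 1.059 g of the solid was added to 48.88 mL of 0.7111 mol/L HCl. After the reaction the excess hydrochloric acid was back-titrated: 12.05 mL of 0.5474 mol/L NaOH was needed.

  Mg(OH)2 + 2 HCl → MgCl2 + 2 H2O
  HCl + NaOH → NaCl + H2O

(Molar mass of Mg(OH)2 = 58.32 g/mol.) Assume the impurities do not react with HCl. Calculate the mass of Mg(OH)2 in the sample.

n(HCl) added = 0.04888 × 0.7111 = 0.03476 mol
n(NaOH) used in back-titration = 0.01205 × 0.5474 = 6.596 × 10^-3 mol
n(HCl) left over = 6.596 × 10^-3 mol (1:1 ratio)
n(HCl) consumed by analyte = 0.03476 − 6.596 × 10^-3 = 0.02816 mol
From the 1:2 ratio, n(Mg(OH)2) = 1/2 × 0.02816 = 0.01408 mol
mass of Mg(OH)2 = 0.01408 × 58.32 = 0.8212 g

0.8212 g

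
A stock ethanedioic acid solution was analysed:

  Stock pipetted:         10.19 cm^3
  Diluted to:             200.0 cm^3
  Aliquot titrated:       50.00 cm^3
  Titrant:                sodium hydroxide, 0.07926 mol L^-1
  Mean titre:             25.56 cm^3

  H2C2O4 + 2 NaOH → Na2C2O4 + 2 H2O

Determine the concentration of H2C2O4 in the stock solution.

n(NaOH) = 0.02556 × 0.07926 = 2.026 × 10^-3 mol
From the 1:2 ratio, n(H2C2O4) in the aliquot = 1/2 × 2.026 × 10^-3 = 1.013 × 10^-3 mol
[H2C2O4]_dilute = 1.013 × 10^-3 / 0.05000 = 0.02026 mol/L
Dilution factor = 200.0 / 10.19 = 19.63
[H2C2O4]_stock = 0.02026 × 19.63 = 0.3976 mol/L

0.3976 mol/L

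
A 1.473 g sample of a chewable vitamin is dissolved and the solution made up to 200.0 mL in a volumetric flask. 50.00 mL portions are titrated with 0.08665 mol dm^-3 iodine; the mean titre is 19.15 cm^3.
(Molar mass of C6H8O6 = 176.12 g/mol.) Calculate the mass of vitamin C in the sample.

1.169 g

C6H8O6 + I2 → C6H6O6 + 2 HI
n(I2) per titration = 0.01915 × 0.08665 = 1.659 × 10^-3 mol
n(C6H8O6) in each aliquot = 1.659 × 10^-3 mol (1:1 ratio)
n(C6H8O6) in the whole flask = 1.659 × 10^-3 × 200.0/50.00 = 6.637 × 10^-3 mol
mass of C6H8O6 = 6.637 × 10^-3 × 176.12 = 1.169 g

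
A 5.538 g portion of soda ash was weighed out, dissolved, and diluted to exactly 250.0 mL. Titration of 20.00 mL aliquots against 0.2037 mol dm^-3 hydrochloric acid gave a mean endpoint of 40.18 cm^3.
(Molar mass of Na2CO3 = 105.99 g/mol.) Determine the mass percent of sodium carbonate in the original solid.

97.90 %

Na2CO3 + 2 HCl → 2 NaCl + H2O + CO2
n(HCl) per titration = 0.04018 × 0.2037 = 8.185 × 10^-3 mol
From the 1:2 ratio, n(Na2CO3) in each aliquot = 1/2 × 8.185 × 10^-3 = 4.092 × 10^-3 mol
n(Na2CO3) in the whole flask = 4.092 × 10^-3 × 250.0/20.00 = 0.05115 mol
mass of Na2CO3 = 0.05115 × 105.99 = 5.422 g
% Na2CO3 = 5.422 / 5.538 × 100 = 97.90 %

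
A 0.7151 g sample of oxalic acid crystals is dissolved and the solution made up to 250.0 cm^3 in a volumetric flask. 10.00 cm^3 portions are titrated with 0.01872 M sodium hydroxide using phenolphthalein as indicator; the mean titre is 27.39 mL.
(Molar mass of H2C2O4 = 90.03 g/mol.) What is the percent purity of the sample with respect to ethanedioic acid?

H2C2O4 + 2 NaOH → Na2C2O4 + 2 H2O
n(NaOH) per titration = 0.02739 × 0.01872 = 5.127 × 10^-4 mol
From the 1:2 ratio, n(H2C2O4) in each aliquot = 1/2 × 5.127 × 10^-4 = 2.564 × 10^-4 mol
n(H2C2O4) in the whole flask = 2.564 × 10^-4 × 250.0/10.00 = 6.409 × 10^-3 mol
mass of H2C2O4 = 6.409 × 10^-3 × 90.03 = 0.5770 g
% H2C2O4 = 0.5770 / 0.7151 × 100 = 80.69 %

80.69 %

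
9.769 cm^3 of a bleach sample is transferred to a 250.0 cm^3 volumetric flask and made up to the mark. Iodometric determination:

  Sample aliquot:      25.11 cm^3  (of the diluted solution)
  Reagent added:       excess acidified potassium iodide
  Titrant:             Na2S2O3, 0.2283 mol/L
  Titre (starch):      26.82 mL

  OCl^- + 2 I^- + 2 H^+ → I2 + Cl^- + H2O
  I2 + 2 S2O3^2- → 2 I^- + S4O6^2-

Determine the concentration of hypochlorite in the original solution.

3.120 mol/L

n(S2O3^2-) = 0.02682 × 0.2283 = 6.123 × 10^-3 mol
n(I2) = n(S2O3^2-)/2 = 3.062 × 10^-3 mol
n(OCl^-) in the aliquot = 3.062 × 10^-3 mol (1:1 ratio)
[OCl^-]_dilute = 3.062 × 10^-3 / 0.02511 = 0.1219 mol/L
[OCl^-]_original = 0.1219 × 250.0/9.769 = 3.120 mol/L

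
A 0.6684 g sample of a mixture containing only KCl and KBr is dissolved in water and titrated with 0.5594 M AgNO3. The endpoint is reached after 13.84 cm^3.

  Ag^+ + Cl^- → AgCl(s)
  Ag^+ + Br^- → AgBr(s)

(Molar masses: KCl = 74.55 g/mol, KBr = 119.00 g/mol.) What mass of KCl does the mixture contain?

n(AgNO3) = 0.01384 × 0.5594 = 7.742 × 10^-3 mol
Let x = n(KCl), y = n(KBr).
Titrant: 1x + 1y = 7.742 × 10^-3;  mass: 74.55x + 119.00y = 0.6684
Solving, x = 5.690 × 10^-3 mol, y = 2.052 × 10^-3 mol
mass of KCl = 5.690 × 10^-3 × 74.55 = 0.4242 g

0.4242 g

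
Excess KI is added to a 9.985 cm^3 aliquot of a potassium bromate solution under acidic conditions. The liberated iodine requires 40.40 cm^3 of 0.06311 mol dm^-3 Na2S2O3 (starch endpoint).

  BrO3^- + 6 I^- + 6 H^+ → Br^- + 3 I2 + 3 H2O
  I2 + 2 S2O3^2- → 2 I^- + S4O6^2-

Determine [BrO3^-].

n(S2O3^2-) = 0.04040 × 0.06311 = 2.550 × 10^-3 mol
n(I2) = n(S2O3^2-)/2 = 1.275 × 10^-3 mol
From the 1:3 ratio, n(BrO3^-) in the aliquot = 1/3 × 1.275 × 10^-3 = 4.249 × 10^-4 mol
[BrO3^-] = 4.249 × 10^-4 / 0.009985 = 0.04256 mol/L

0.04256 mol/L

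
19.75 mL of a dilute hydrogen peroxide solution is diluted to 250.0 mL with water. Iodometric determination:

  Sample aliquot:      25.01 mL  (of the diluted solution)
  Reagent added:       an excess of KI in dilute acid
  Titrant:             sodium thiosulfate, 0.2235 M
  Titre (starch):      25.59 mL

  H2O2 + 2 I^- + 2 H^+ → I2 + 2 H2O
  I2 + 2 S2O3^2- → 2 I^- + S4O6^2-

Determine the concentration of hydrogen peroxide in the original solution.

1.447 M

n(S2O3^2-) = 0.02559 × 0.2235 = 5.719 × 10^-3 mol
n(I2) = n(S2O3^2-)/2 = 2.860 × 10^-3 mol
n(H2O2) in the aliquot = 2.860 × 10^-3 mol (1:1 ratio)
[H2O2]_dilute = 2.860 × 10^-3 / 0.02501 = 0.1143 mol/L
[H2O2]_original = 0.1143 × 250.0/19.75 = 1.447 mol/L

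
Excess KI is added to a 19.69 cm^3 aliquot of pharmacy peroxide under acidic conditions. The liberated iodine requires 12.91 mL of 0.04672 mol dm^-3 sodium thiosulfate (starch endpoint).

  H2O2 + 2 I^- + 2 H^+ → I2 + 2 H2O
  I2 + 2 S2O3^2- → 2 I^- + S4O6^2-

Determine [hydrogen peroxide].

0.01532 mol/L

n(S2O3^2-) = 0.01291 × 0.04672 = 6.032 × 10^-4 mol
n(I2) = n(S2O3^2-)/2 = 3.016 × 10^-4 mol
n(H2O2) in the aliquot = 3.016 × 10^-4 mol (1:1 ratio)
[H2O2] = 3.016 × 10^-4 / 0.01969 = 0.01532 mol/L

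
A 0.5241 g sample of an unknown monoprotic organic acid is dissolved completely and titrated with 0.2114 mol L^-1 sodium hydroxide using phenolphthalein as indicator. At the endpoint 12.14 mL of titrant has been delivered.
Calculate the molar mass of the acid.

n(NaOH) = 0.01214 L × 0.2114 mol/L = 2.566 × 10^-3 mol
n(HA) = 2.566 × 10^-3 mol (1:1 ratio)
M = m / n = 0.5241 g / 2.566 × 10^-3 mol = 204.2 g/mol

204.2 g/mol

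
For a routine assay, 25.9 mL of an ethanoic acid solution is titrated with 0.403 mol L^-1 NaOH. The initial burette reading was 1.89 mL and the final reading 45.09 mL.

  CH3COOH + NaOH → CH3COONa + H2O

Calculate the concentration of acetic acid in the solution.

0.672 mol/L

n(NaOH) = 0.0432 L × 0.403 mol/L = 0.0174 mol
n(CH3COOH) = 0.0174 mol (1:1 mole ratio)
[CH3COOH] = 0.0174 mol / 0.0259 L = 0.672 mol/L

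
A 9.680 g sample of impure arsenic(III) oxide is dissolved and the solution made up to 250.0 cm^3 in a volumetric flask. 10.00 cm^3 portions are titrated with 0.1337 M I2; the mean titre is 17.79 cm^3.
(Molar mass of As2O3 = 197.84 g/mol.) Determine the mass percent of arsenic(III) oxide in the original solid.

60.77 %

As2O3 + 2 I2 + 2 H2O → As2O5 + 4 HI
n(I2) per titration = 0.01779 × 0.1337 = 2.379 × 10^-3 mol
From the 1:2 ratio, n(As2O3) in each aliquot = 1/2 × 2.379 × 10^-3 = 1.189 × 10^-3 mol
n(As2O3) in the whole flask = 1.189 × 10^-3 × 250.0/10.00 = 0.02973 mol
mass of As2O3 = 0.02973 × 197.84 = 5.882 g
% As2O3 = 5.882 / 9.680 × 100 = 60.77 %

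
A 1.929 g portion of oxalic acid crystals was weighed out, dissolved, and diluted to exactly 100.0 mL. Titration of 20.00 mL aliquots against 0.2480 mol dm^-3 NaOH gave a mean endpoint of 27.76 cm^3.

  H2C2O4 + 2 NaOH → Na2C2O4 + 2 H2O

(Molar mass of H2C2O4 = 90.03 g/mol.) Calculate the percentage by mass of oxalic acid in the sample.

n(NaOH) per titration = 0.02776 × 0.2480 = 6.884 × 10^-3 mol
From the 1:2 ratio, n(H2C2O4) in each aliquot = 1/2 × 6.884 × 10^-3 = 3.442 × 10^-3 mol
n(H2C2O4) in the whole flask = 3.442 × 10^-3 × 100.0/20.00 = 0.01721 mol
mass of H2C2O4 = 0.01721 × 90.03 = 1.550 g
% H2C2O4 = 1.550 / 1.929 × 100 = 80.33 %

80.33 %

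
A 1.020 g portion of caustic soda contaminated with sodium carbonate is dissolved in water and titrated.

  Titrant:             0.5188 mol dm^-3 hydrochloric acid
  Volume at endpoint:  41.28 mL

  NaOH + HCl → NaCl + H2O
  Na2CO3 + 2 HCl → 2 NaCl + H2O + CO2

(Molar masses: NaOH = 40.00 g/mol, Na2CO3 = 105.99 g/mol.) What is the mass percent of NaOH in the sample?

n(HCl) = 0.04128 × 0.5188 = 0.02142 mol
Let x = n(NaOH), y = n(Na2CO3).
Titrant: 1x + 2y = 0.02142;  mass: 40.00x + 105.99y = 1.020
Solving, x = 8.845 × 10^-3 mol, y = 6.285 × 10^-3 mol
mass of NaOH = 8.845 × 10^-3 × 40.00 = 0.3538 g
% NaOH = 0.3538 / 1.020 × 100 = 34.69 %

34.69 %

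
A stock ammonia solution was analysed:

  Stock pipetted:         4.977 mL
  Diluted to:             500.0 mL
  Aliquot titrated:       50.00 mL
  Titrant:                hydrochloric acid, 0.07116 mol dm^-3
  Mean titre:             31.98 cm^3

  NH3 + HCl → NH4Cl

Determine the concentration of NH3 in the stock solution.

n(HCl) = 0.03198 × 0.07116 = 2.276 × 10^-3 mol
n(NH3) in the aliquot = 2.276 × 10^-3 mol (1:1 ratio)
[NH3]_dilute = 2.276 × 10^-3 / 0.05000 = 0.04551 mol/L
Dilution factor = 500.0 / 4.977 = 100.5
[NH3]_stock = 0.04551 × 100.5 = 4.572 mol/L

4.572 mol/L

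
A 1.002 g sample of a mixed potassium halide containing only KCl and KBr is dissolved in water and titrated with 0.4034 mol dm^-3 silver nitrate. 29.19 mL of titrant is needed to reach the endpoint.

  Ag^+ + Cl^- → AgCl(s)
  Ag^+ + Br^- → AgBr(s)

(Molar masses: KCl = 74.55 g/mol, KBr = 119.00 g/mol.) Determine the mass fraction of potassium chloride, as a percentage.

n(AgNO3) = 0.02919 × 0.4034 = 0.01178 mol
Let x = n(KCl), y = n(KBr).
Titrant: 1x + 1y = 0.01178;  mass: 74.55x + 119.00y = 1.002
Solving, x = 8.982 × 10^-3 mol, y = 2.793 × 10^-3 mol
mass of KCl = 8.982 × 10^-3 × 74.55 = 0.6696 g
% KCl = 0.6696 / 1.002 × 100 = 66.83 %

66.83 %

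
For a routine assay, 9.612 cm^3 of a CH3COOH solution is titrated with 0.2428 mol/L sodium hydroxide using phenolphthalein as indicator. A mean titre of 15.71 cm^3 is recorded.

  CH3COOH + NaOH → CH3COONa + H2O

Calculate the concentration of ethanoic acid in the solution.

0.3968 mol/L

n(NaOH) = 0.01571 L × 0.2428 mol/L = 3.814 × 10^-3 mol
n(CH3COOH) = 3.814 × 10^-3 mol (1:1 mole ratio)
[CH3COOH] = 3.814 × 10^-3 mol / 0.009612 L = 0.3968 mol/L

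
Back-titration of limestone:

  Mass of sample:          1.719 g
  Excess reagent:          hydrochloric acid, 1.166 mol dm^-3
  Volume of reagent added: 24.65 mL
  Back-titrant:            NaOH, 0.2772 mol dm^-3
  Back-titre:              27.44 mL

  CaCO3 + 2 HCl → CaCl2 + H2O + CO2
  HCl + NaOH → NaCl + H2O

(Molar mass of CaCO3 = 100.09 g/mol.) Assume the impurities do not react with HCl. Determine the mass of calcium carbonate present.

n(HCl) added = 0.02465 × 1.166 = 0.02874 mol
n(NaOH) used in back-titration = 0.02744 × 0.2772 = 7.606 × 10^-3 mol
n(HCl) left over = 7.606 × 10^-3 mol (1:1 ratio)
n(HCl) consumed by analyte = 0.02874 − 7.606 × 10^-3 = 0.02114 mol
From the 1:2 ratio, n(CaCO3) = 1/2 × 0.02114 = 0.01057 mol
mass of CaCO3 = 0.01057 × 100.09 = 1.058 g

1.058 g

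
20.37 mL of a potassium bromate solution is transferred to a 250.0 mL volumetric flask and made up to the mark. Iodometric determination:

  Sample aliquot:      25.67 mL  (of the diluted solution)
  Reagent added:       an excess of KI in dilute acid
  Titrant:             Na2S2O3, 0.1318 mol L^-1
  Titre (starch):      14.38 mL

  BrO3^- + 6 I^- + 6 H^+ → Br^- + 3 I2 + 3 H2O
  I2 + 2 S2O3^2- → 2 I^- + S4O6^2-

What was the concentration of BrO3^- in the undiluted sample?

n(S2O3^2-) = 0.01438 × 0.1318 = 1.895 × 10^-3 mol
n(I2) = n(S2O3^2-)/2 = 9.476 × 10^-4 mol
From the 1:3 ratio, n(BrO3^-) in the aliquot = 1/3 × 9.476 × 10^-4 = 3.159 × 10^-4 mol
[BrO3^-]_dilute = 3.159 × 10^-4 / 0.02567 = 0.01231 mol/L
[BrO3^-]_original = 0.01231 × 250.0/20.37 = 0.1510 mol/L

0.1510 mol/L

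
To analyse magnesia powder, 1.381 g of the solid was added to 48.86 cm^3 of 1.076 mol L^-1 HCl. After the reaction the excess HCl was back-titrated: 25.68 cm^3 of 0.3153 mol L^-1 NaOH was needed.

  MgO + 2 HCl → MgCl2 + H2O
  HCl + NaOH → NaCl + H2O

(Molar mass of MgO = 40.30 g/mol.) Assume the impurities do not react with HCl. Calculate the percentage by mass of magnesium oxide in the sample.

n(HCl) added = 0.04886 × 1.076 = 0.05257 mol
n(NaOH) used in back-titration = 0.02568 × 0.3153 = 8.097 × 10^-3 mol
n(HCl) left over = 8.097 × 10^-3 mol (1:1 ratio)
n(HCl) consumed by analyte = 0.05257 − 8.097 × 10^-3 = 0.04448 mol
From the 1:2 ratio, n(MgO) = 1/2 × 0.04448 = 0.02224 mol
mass of MgO = 0.02224 × 40.30 = 0.8962 g
% MgO = 0.8962 / 1.381 × 100 = 64.90 %

64.90 %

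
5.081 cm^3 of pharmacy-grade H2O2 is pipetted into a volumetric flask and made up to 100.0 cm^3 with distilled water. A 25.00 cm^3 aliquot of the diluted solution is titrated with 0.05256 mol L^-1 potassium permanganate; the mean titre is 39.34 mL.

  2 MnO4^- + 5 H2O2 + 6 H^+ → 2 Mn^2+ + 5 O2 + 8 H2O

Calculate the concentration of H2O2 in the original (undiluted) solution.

n(KMnO4) = 0.03934 × 0.05256 = 2.068 × 10^-3 mol
From the 5:2 ratio, n(H2O2) in the aliquot = 5/2 × 2.068 × 10^-3 = 5.169 × 10^-3 mol
[H2O2]_dilute = 5.169 × 10^-3 / 0.02500 = 0.2068 mol/L
Dilution factor = 100.0 / 5.081 = 19.68
[H2O2]_stock = 0.2068 × 19.68 = 4.069 mol/L

4.069 mol/L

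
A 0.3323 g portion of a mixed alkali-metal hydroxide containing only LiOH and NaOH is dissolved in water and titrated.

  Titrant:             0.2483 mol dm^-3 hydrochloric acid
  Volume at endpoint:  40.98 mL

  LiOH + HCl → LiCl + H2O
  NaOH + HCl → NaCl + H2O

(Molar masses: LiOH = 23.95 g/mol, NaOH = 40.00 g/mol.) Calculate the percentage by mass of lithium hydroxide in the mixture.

n(HCl) = 0.04098 × 0.2483 = 0.01018 mol
Let x = n(LiOH), y = n(NaOH).
Titrant: 1x + 1y = 0.01018;  mass: 23.95x + 40.00y = 0.3323
Solving, x = 4.655 × 10^-3 mol, y = 5.520 × 10^-3 mol
mass of LiOH = 4.655 × 10^-3 × 23.95 = 0.1115 g
% LiOH = 0.1115 / 0.3323 × 100 = 33.55 %

33.55 %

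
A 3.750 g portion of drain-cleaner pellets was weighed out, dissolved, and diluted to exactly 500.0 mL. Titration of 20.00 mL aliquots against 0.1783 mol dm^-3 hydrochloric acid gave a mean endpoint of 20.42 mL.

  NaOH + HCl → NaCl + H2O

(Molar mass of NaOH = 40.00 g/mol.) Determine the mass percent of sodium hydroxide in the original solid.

97.09 %

n(HCl) per titration = 0.02042 × 0.1783 = 3.641 × 10^-3 mol
n(NaOH) in each aliquot = 3.641 × 10^-3 mol (1:1 ratio)
n(NaOH) in the whole flask = 3.641 × 10^-3 × 500.0/20.00 = 0.09102 mol
mass of NaOH = 0.09102 × 40.00 = 3.641 g
% NaOH = 3.641 / 3.750 × 100 = 97.09 %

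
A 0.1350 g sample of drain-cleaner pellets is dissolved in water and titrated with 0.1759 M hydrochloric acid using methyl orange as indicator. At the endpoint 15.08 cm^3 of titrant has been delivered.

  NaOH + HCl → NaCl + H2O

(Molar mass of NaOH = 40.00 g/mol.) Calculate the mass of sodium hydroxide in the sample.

n(HCl) = 0.01508 L × 0.1759 mol/L = 2.653 × 10^-3 mol
n(NaOH) = 2.653 × 10^-3 mol (1:1 ratio)
mass of NaOH = 2.653 × 10^-3 × 40.00 g/mol = 0.1061 g

0.1061 g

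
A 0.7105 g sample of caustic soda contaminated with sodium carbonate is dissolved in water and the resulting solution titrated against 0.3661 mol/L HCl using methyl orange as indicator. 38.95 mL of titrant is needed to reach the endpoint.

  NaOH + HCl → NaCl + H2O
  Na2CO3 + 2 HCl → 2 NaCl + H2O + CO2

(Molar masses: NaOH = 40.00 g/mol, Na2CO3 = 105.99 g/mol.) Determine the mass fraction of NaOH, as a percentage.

19.58 %

n(HCl) = 0.03895 × 0.3661 = 0.01426 mol
Let x = n(NaOH), y = n(Na2CO3).
Titrant: 1x + 2y = 0.01426;  mass: 40.00x + 105.99y = 0.7105
Solving, x = 3.477 × 10^-3 mol, y = 5.391 × 10^-3 mol
mass of NaOH = 3.477 × 10^-3 × 40.00 = 0.1391 g
% NaOH = 0.1391 / 0.7105 × 100 = 19.58 %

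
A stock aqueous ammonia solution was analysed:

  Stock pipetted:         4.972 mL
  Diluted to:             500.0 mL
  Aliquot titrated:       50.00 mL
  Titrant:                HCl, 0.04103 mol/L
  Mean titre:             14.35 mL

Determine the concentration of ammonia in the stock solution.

1.184 mol/L

NH3 + HCl → NH4Cl
n(HCl) = 0.01435 × 0.04103 = 5.888 × 10^-4 mol
n(NH3) in the aliquot = 5.888 × 10^-4 mol (1:1 ratio)
[NH3]_dilute = 5.888 × 10^-4 / 0.05000 = 0.01178 mol/L
Dilution factor = 500.0 / 4.972 = 100.6
[NH3]_stock = 0.01178 × 100.6 = 1.184 mol/L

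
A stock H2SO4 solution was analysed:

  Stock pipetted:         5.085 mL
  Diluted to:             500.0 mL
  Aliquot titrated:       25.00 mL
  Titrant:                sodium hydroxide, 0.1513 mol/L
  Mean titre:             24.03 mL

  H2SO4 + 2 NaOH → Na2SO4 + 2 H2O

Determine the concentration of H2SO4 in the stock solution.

n(NaOH) = 0.02403 × 0.1513 = 3.636 × 10^-3 mol
From the 1:2 ratio, n(H2SO4) in the aliquot = 1/2 × 3.636 × 10^-3 = 1.818 × 10^-3 mol
[H2SO4]_dilute = 1.818 × 10^-3 / 0.02500 = 0.07271 mol/L
Dilution factor = 500.0 / 5.085 = 98.33
[H2SO4]_stock = 0.07271 × 98.33 = 7.150 mol/L

7.150 mol/L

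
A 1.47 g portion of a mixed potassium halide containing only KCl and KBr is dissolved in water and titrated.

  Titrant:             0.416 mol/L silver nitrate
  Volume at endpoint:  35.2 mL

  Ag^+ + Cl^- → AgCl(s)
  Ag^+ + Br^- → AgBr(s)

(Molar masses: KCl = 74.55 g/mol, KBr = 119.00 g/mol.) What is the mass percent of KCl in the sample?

n(AgNO3) = 0.0352 × 0.416 = 0.0146 mol
Let x = n(KCl), y = n(KBr).
Titrant: 1x + 1y = 0.0146;  mass: 74.55x + 119.00y = 1.47
Solving, x = 6.13 × 10^-3 mol, y = 8.51 × 10^-3 mol
mass of KCl = 6.13 × 10^-3 × 74.55 = 0.457 g
% KCl = 0.457 / 1.47 × 100 = 31.1 %

31.1 %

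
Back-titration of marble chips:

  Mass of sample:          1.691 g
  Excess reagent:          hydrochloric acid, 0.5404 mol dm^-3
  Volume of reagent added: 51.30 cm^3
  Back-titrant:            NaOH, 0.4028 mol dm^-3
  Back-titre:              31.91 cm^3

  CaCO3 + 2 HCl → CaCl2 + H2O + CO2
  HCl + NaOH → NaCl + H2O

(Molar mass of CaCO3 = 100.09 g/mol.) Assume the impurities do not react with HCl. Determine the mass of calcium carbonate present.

0.7441 g

n(HCl) added = 0.05130 × 0.5404 = 0.02772 mol
n(NaOH) used in back-titration = 0.03191 × 0.4028 = 0.01285 mol
n(HCl) left over = 0.01285 mol (1:1 ratio)
n(HCl) consumed by analyte = 0.02772 − 0.01285 = 0.01487 mol
From the 1:2 ratio, n(CaCO3) = 1/2 × 0.01487 = 7.435 × 10^-3 mol
mass of CaCO3 = 7.435 × 10^-3 × 100.09 = 0.7441 g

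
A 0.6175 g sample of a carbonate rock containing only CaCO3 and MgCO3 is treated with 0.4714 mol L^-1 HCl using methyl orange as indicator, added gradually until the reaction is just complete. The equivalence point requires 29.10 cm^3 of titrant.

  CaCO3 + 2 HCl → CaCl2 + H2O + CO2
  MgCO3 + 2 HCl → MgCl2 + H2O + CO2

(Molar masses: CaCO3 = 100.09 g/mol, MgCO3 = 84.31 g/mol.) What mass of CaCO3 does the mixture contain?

n(HCl) = 0.02910 × 0.4714 = 0.01372 mol
Let x = n(CaCO3), y = n(MgCO3).
Titrant: 2x + 2y = 0.01372;  mass: 100.09x + 84.31y = 0.6175
Solving, x = 2.486 × 10^-3 mol, y = 4.373 × 10^-3 mol
mass of CaCO3 = 2.486 × 10^-3 × 100.09 = 0.2488 g

0.2488 g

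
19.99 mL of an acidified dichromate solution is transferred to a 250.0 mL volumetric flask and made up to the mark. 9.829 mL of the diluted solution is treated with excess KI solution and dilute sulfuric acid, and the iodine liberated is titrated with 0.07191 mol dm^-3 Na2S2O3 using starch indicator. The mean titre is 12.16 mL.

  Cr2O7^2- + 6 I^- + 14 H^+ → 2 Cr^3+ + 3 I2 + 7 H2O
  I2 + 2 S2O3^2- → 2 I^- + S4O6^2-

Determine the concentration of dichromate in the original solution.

0.1854 mol/L

n(S2O3^2-) = 0.01216 × 0.07191 = 8.744 × 10^-4 mol
n(I2) = n(S2O3^2-)/2 = 4.372 × 10^-4 mol
From the 1:3 ratio, n(Cr2O7^2-) in the aliquot = 1/3 × 4.372 × 10^-4 = 1.457 × 10^-4 mol
[Cr2O7^2-]_dilute = 1.457 × 10^-4 / 0.009829 = 0.01483 mol/L
[Cr2O7^2-]_original = 0.01483 × 250.0/19.99 = 0.1854 mol/L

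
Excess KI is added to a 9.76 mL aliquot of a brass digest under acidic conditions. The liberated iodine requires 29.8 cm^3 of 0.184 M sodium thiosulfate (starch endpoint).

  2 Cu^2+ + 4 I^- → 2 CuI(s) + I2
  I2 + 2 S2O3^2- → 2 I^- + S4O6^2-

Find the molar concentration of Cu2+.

0.562 M

n(S2O3^2-) = 0.0298 × 0.184 = 5.48 × 10^-3 mol
n(I2) = n(S2O3^2-)/2 = 2.74 × 10^-3 mol
From the 2:1 ratio, n(Cu2+) in the aliquot = 2/1 × 2.74 × 10^-3 = 5.48 × 10^-3 mol
[Cu2+] = 5.48 × 10^-3 / 0.00976 = 0.562 mol/L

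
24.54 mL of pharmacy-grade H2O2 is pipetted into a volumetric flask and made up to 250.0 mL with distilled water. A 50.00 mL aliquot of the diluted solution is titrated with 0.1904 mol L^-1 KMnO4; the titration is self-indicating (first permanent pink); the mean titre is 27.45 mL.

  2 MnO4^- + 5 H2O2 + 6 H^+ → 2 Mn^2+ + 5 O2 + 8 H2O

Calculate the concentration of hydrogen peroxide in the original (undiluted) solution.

2.662 mol/L

n(KMnO4) = 0.02745 × 0.1904 = 5.226 × 10^-3 mol
From the 5:2 ratio, n(H2O2) in the aliquot = 5/2 × 5.226 × 10^-3 = 0.01307 mol
[H2O2]_dilute = 0.01307 / 0.05000 = 0.2613 mol/L
Dilution factor = 250.0 / 24.54 = 10.19
[H2O2]_stock = 0.2613 × 10.19 = 2.662 mol/L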